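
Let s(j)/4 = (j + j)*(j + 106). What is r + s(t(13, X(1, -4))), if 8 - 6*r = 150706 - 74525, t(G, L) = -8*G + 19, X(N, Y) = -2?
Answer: -53951/2 ≈ -26976.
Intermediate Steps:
t(G, L) = 19 - 8*G
s(j) = 8*j*(106 + j) (s(j) = 4*((j + j)*(j + 106)) = 4*((2*j)*(106 + j)) = 4*(2*j*(106 + j)) = 8*j*(106 + j))
r = -25391/2 (r = 4/3 - (150706 - 74525)/6 = 4/3 - ⅙*76181 = 4/3 - 76181/6 = -25391/2 ≈ -12696.)
r + s(t(13, X(1, -4))) = -25391/2 + 8*(19 - 8*13)*(106 + (19 - 8*13)) = -25391/2 + 8*(19 - 104)*(106 + (19 - 104)) = -25391/2 + 8*(-85)*(106 - 85) = -25391/2 + 8*(-85)*21 = -25391/2 - 14280 = -53951/2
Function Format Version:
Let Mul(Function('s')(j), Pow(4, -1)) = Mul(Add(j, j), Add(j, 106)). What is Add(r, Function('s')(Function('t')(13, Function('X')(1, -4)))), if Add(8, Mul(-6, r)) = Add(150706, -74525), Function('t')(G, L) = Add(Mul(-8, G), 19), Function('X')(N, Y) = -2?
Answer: Rational(-53951, 2) ≈ -26976.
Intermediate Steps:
Function('t')(G, L) = Add(19, Mul(-8, G))
Function('s')(j) = Mul(8, j, Add(106, j)) (Function('s')(j) = Mul(4, Mul(Add(j, j), Add(j, 106))) = Mul(4, Mul(Mul(2, j), Add(106, j))) = Mul(4, Mul(2, j, Add(106, j))) = Mul(8, j, Add(106, j)))
r = Rational(-25391, 2) (r = Add(Rational(4, 3), Mul(Rational(-1, 6), Add(150706, -74525))) = Add(Rational(4, 3), Mul(Rational(-1, 6), 76181)) = Add(Rational(4, 3), Rational(-76181, 6)) = Rational(-25391, 2) ≈ -12696.)
Add(r, Function('s')(Function('t')(13, Function('X')(1, -4)))) = Add(Rational(-25391, 2), Mul(8, Add(19, Mul(-8, 13)), Add(106, Add(19, Mul(-8, 13))))) = Add(Rational(-25391, 2), Mul(8, Add(19, -104), Add(106, Add(19, -104)))) = Add(Rational(-25391, 2), Mul(8, -85, Add(106, -85))) = Add(Rational(-25391, 2), Mul(8, -85, 21)) = Add(Rational(-25391, 2), -14280) = Rational(-53951, 2)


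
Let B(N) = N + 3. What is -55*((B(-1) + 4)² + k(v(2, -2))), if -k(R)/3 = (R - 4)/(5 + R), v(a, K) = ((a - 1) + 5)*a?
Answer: -32340/17 ≈ -1902.4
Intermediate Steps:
B(N) = 3 + N
v(a, K) = a*(4 + a) (v(a, K) = ((-1 + a) + 5)*a = (4 + a)*a = a*(4 + a))
k(R) = -3*(-4 + R)/(5 + R) (k(R) = -3*(R - 4)/(5 + R) = -3*(-4 + R)/(5 + R))
-55*((B(-1) + 4)² + k(v(2, -2))) = -55*(((3 - 1) + 4)² + 3*(4 - 2*(4 + 2))/(5 + 2*(4 + 2))) = -55*((2 + 4)² + 3*(4 - 2*6)/(5 + 2*6)) = -55*(6² + 3*(4 - 1*12)/(5 + 12)) = -55*(36 + 3*(4 - 12)/17) = -55*(36 + 3*(1/17)*(-8)) = -55*(36 - 24/17) = -55*588/17 = -32340/17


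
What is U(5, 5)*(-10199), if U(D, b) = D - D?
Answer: 0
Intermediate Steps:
U(D, b) = 0
U(5, 5)*(-10199) = 0*(-10199) = 0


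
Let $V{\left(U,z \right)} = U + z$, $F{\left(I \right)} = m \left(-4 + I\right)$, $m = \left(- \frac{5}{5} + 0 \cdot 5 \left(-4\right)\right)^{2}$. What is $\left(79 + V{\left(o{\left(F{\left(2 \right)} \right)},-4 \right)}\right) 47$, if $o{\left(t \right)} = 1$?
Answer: $3572$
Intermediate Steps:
$m = 1$ ($m = \left(\left(-5\right) \frac{1}{5} + 0 \left(-4\right)\right)^{2} = \left(-1 + 0\right)^{2} = \left(-1\right)^{2} = 1$)
$F{\left(I \right)} = -4 + I$ ($F{\left(I \right)} = 1 \left(-4 + I\right) = -4 + I$)
$\left(79 + V{\left(o{\left(F{\left(2 \right)} \right)},-4 \right)}\right) 47 = \left(79 + \left(1 - 4\right)\right) 47 = \left(79 - 3\right) 47 = 76 \cdot 47 = 3572$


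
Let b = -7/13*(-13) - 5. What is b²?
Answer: 4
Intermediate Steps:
b = 2 (b = -7*1/13*(-13) - 5 = -7/13*(-13) - 5 = 7 - 5 = 2)
b² = 2² = 4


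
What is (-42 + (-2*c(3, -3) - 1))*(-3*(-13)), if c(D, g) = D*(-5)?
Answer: -507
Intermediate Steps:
c(D, g) = -5*D
(-42 + (-2*c(3, -3) - 1))*(-3*(-13)) = (-42 + (-(-10)*3 - 1))*(-3*(-13)) = (-42 + (-2*(-15) - 1))*39 = (-42 + (30 - 1))*39 = (-42 + 29)*39 = -13*39 = -507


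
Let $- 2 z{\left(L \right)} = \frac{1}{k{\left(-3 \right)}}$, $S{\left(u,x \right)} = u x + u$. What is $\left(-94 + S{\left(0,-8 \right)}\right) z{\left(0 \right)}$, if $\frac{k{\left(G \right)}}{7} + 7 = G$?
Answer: $- \frac{47}{70} \approx -0.67143$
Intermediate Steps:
$S{\left(u,x \right)} = u + u x$
$k{\left(G \right)} = -49 + 7 G$
$z{\left(L \right)} = \frac{1}{140}$ ($z{\left(L \right)} = - \frac{1}{2 \left(-49 + 7 \left(-3\right)\right)} = - \frac{1}{2 \left(-49 - 21\right)} = - \frac{1}{2 \left(-70\right)} = \left(- \frac{1}{2}\right) \left(- \frac{1}{70}\right) = \frac{1}{140}$)
$\left(-94 + S{\left(0,-8 \right)}\right) z{\left(0 \right)} = \left(-94 + 0 \left(1 - 8\right)\right) \frac{1}{140} = \left(-94 + 0 \left(-7\right)\right) \frac{1}{140} = \left(-94 + 0\right) \frac{1}{140} = \left(-94\right) \frac{1}{140} = - \frac{47}{70}$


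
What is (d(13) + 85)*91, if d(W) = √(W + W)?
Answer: 7735 + 91*√26 ≈ 8199.0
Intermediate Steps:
d(W) = √2*√W (d(W) = √(2*W) = √2*√W)
(d(13) + 85)*91 = (√2*√13 + 85)*91 = (√26 + 85)*91 = (85 + √26)*91 = 7735 + 91*√26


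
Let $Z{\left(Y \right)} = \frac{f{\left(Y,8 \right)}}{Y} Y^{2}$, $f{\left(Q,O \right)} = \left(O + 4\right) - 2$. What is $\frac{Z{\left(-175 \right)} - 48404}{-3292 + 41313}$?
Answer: $- \frac{50154}{38021} \approx -1.3191$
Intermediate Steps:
$f{\left(Q,O \right)} = 2 + O$ ($f{\left(Q,O \right)} = \left(4 + O\right) - 2 = 2 + O$)
$Z{\left(Y \right)} = 10 Y$ ($Z{\left(Y \right)} = \frac{2 + 8}{Y} Y^{2} = \frac{10}{Y} Y^{2} = 10 Y$)
$\frac{Z{\left(-175 \right)} - 48404}{-3292 + 41313} = \frac{10 \left(-175\right) - 48404}{-3292 + 41313} = \frac{-1750 - 48404}{38021} = \left(-50154\right) \frac{1}{38021} = - \frac{50154}{38021}$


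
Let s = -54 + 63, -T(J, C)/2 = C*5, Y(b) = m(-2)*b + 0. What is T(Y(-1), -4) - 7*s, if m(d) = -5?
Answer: -23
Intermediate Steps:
Y(b) = -5*b (Y(b) = -5*b + 0 = -5*b)
T(J, C) = -10*C (T(J, C) = -2*C*5 = -10*C)
s = 9
T(Y(-1), -4) - 7*s = -10*(-4) - 7*9 = 40 - 63 = -23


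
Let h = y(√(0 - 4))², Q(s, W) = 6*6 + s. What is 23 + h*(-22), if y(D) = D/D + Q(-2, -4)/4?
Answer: -3925/2 ≈ -1962.5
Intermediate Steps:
Q(s, W) = 36 + s
y(D) = 19/2 (y(D) = D/D + (36 - 2)/4 = 1 + 34*(¼) = 1 + 17/2 = 19/2)
h = 361/4 (h = (19/2)² = 361/4 ≈ 90.250)
23 + h*(-22) = 23 + (361/4)*(-22) = 23 - 3971/2 = -3925/2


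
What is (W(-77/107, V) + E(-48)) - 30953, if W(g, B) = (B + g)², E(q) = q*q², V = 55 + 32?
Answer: -1535318881/11449 ≈ -1.3410e+5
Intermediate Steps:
V = 87
E(q) = q³
(W(-77/107, V) + E(-48)) - 30953 = ((87 - 77/107)² + (-48)³) - 30953 = ((87 - 77*1/107)² - 110592) - 30953 = ((87 - 77/107)² - 110592) - 30953 = ((9232/107)² - 110592) - 30953 = (85229824/11449 - 110592) - 30953 = -1180937984/11449 - 30953 = -1535318881/11449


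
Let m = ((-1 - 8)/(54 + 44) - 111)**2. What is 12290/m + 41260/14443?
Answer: 6595167418820/1711882124667 ≈ 3.8526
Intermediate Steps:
m = 118526769/9604 (m = (-9/98 - 111)**2 = (-10887/98)**2 = 118526769/9604 ≈ 12341.)
12290/m + 41260/14443 = 12290/(118526769/9604) + 41260/14443 = 12290*(9604/118526769) + 41260*(1/14443) = 118033160/118526769 + 41260/14443 = 6595167418820/1711882124667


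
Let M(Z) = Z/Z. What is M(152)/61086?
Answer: 1/61086 ≈ 1.6370e-5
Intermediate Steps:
M(Z) = 1
M(152)/61086 = 1/61086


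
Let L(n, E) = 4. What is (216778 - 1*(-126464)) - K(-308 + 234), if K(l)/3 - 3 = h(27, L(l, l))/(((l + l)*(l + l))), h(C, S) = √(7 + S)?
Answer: 343233 - 3*√11/21904 ≈ 3.4323e+5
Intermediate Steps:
K(l) = 9 + 3*√11/(4*l²) (K(l) = 9 + 3*(√(7 + 4)/(((l + l)*(l + l)))) = 9 + 3*(√11/(((2*l)*(2*l)))) = 9 + 3*(√11/((4*l²))) = 9 + 3*(√11*(1/(4*l²))) = 9 + 3*(√11/(4*l²)) = 9 + 3*√11/(4*l²))
(216778 - 1*(-126464)) - K(-308 + 234) = (216778 - 1*(-126464)) - (9 + 3*√11/(4*(-308 + 234)²)) = (216778 + 126464) - (9 + (¾)*√11/(-74)²) = 343242 - (9 + (¾)*√11*(1/5476)) = 343242 - (9 + 3*√11/21904) = 343242 + (-9 - 3*√11/21904) = 343233 - 3*√11/21904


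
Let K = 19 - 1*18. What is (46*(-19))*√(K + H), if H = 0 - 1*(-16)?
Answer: -874*√17 ≈ -3603.6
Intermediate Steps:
H = 16 (H = 0 + 16 = 16)
K = 1 (K = 19 - 18 = 1)
(46*(-19))*√(K + H) = (46*(-19))*√(1 + 16) = -874*√17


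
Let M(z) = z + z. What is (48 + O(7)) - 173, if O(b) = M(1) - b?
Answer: -130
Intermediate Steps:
M(z) = 2*z
O(b) = 2 - b (O(b) = 2*1 - b = 2 - b)
(48 + O(7)) - 173 = (48 + (2 - 1*7)) - 173 = (48 + (2 - 7)) - 173 = (48 - 5) - 173 = 43 - 173 = -130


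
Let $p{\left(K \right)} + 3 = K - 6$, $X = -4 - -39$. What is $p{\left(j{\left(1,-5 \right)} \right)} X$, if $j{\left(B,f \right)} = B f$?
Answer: $-490$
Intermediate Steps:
$X = 35$ ($X = -4 + 39 = 35$)
$p{\left(K \right)} = -9 + K$ ($p{\left(K \right)} = -3 + \left(K - 6\right) = -3 + \left(-6 + K\right) = -9 + K$)
$p{\left(j{\left(1,-5 \right)} \right)} X = \left(-9 + 1 \left(-5\right)\right) 35 = \left(-9 - 5\right) 35 = \left(-14\right) 35 = -490$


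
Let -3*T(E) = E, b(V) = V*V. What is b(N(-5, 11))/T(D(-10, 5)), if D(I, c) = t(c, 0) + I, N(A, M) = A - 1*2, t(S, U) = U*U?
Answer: 147/10 ≈ 14.700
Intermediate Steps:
t(S, U) = U²
N(A, M) = -2 + A (N(A, M) = A - 2 = -2 + A)
b(V) = V²
D(I, c) = I (D(I, c) = 0² + I = 0 + I = I)
T(E) = -E/3
b(N(-5, 11))/T(D(-10, 5)) = (-2 - 5)²/((-⅓*(-10))) = (-7)²/(10/3) = 49*(3/10) = 147/10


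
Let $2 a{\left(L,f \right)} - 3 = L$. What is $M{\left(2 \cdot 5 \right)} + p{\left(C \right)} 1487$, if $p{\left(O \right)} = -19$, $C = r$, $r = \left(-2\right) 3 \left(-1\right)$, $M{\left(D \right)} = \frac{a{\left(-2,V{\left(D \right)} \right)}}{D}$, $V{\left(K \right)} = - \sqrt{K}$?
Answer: $- \frac{565059}{20} \approx -28253.0$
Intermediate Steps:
$a{\left(L,f \right)} = \frac{3}{2} + \frac{L}{2}$
$M{\left(D \right)} = \frac{1}{2 D}$ ($M{\left(D \right)} = \frac{\frac{3}{2} + \frac{1}{2} \left(-2\right)}{D} = \frac{\frac{3}{2} - 1}{D} = \frac{1}{2 D}$)
$r = 6$ ($r = \left(-6\right) \left(-1\right) = 6$)
$C = 6$
$M{\left(2 \cdot 5 \right)} + p{\left(C \right)} 1487 = \frac{1}{2 \cdot 2 \cdot 5} - 28253 = \frac{1}{2 \cdot 10} - 28253 = \frac{1}{2} \cdot \frac{1}{10} - 28253 = \frac{1}{20} - 28253 = - \frac{565059}{20}$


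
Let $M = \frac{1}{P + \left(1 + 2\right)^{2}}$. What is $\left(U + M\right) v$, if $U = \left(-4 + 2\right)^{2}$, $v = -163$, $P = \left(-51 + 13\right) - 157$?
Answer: $- \frac{121109}{186} \approx -651.12$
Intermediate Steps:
$P = -195$ ($P = -38 - 157 = -195$)
$U = 4$ ($U = \left(-2\right)^{2} = 4$)
$M = - \frac{1}{186}$ ($M = \frac{1}{-195 + \left(1 + 2\right)^{2}} = \frac{1}{-195 + 3^{2}} = \frac{1}{-195 + 9} = \frac{1}{-186} = - \frac{1}{186} \approx -0.0053763$)
$\left(U + M\right) v = \left(4 - \frac{1}{186}\right) \left(-163\right) = \frac{743}{186} \left(-163\right) = - \frac{121109}{186}$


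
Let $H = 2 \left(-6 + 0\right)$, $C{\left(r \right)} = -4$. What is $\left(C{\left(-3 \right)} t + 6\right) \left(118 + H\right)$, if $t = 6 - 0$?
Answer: $-1908$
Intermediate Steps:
$t = 6$ ($t = 6 + 0 = 6$)
$H = -12$ ($H = 2 \left(-6\right) = -12$)
$\left(C{\left(-3 \right)} t + 6\right) \left(118 + H\right) = \left(\left(-4\right) 6 + 6\right) \left(118 - 12\right) = \left(-24 + 6\right) 106 = \left(-18\right) 106 = -1908$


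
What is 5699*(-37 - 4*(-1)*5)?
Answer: -96883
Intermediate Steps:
5699*(-37 - 4*(-1)*5) = 5699*(-37 - (-4)*5) = 5699*(-37 - 1*(-20)) = 5699*(-37 + 20) = 5699*(-17) = -96883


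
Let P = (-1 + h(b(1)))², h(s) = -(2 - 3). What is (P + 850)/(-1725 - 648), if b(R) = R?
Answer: -850/2373 ≈ -0.35820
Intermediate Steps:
h(s) = 1 (h(s) = -1*(-1) = 1)
P = 0 (P = (-1 + 1)² = 0² = 0)
(P + 850)/(-1725 - 648) = (0 + 850)/(-1725 - 648) = 850/(-2373) = 850*(-1/2373) = -850/2373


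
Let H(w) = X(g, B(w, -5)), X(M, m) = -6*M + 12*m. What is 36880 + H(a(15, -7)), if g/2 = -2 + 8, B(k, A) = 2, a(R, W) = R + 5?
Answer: 36832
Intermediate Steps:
a(R, W) = 5 + R
g = 12 (g = 2*(-2 + 8) = 2*6 = 12)
H(w) = -48 (H(w) = -6*12 + 12*2 = -72 + 24 = -48)
36880 + H(a(15, -7)) = 36880 - 48 = 36832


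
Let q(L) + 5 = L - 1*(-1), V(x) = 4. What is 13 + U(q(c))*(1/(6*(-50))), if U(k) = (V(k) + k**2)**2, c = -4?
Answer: -181/75 ≈ -2.4133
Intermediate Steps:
q(L) = -4 + L (q(L) = -5 + (L - 1*(-1)) = -5 + (L + 1) = -5 + (1 + L) = -4 + L)
U(k) = (4 + k**2)**2
13 + U(q(c))*(1/(6*(-50))) = 13 + (4 + (-4 - 4)**2)**2*(1/(6*(-50))) = 13 + (4 + (-8)**2)**2*((1/6)*(-1/50)) = 13 + (4 + 64)**2*(-1/300) = 13 + 68**2*(-1/300) = 13 + 4624*(-1/300) = 13 - 1156/75 = -181/75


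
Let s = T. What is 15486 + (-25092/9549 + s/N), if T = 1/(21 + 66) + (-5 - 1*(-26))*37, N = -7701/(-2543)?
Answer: 11188844412646/710856207 ≈ 15740.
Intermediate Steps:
N = 7701/2543 (N = -7701*(-1/2543) = 7701/2543 ≈ 3.0283)
T = 67600/87 (T = 1/87 + (-5 + 26)*37 = 1/87 + 21*37 = 1/87 + 777 = 67600/87 ≈ 777.01)
s = 67600/87 ≈ 777.01
15486 + (-25092/9549 + s/N) = 15486 + (-25092/9549 + 67600/(87*(7701/2543))) = 15486 + (-25092*1/9549 + (67600/87)*(2543/7701)) = 15486 + (-2788/1061 + 171906800/669987) = 15486 + 180525191044/710856207 = 11188844412646/710856207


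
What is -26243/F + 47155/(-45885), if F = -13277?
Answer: 115616624/121843029 ≈ 0.94890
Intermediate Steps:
-26243/F + 47155/(-45885) = -26243/(-13277) + 47155/(-45885) = -26243*(-1/13277) + 47155*(-1/45885) = 26243/13277 - 9431/9177 = 115616624/121843029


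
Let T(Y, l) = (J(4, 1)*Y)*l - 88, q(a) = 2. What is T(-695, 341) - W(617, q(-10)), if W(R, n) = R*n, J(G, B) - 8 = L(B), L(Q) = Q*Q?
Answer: -2134277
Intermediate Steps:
L(Q) = Q**2
J(G, B) = 8 + B**2
T(Y, l) = -88 + 9*Y*l (T(Y, l) = ((8 + 1**2)*Y)*l - 88 = ((8 + 1)*Y)*l - 88 = (9*Y)*l - 88 = 9*Y*l - 88 = -88 + 9*Y*l)
T(-695, 341) - W(617, q(-10)) = (-88 + 9*(-695)*341) - 617*2 = (-88 - 2132955) - 1*1234 = -2133043 - 1234 = -2134277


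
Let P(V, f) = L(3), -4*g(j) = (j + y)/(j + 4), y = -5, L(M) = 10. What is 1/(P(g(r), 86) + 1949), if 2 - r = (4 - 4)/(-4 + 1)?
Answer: 1/1959 ≈ 0.00051046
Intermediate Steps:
r = 2 (r = 2 - (4 - 4)/(-4 + 1) = 2 - 0/(-3) = 2 - 0*(-1)/3 = 2 - 1*0 = 2 + 0 = 2)
g(j) = -(-5 + j)/(4*(4 + j)) (g(j) = -(j - 5)/(4*(j + 4)) = -(-5 + j)/(4*(4 + j)))
P(V, f) = 10
1/(P(g(r), 86) + 1949) = 1/(10 + 1949) = 1/1959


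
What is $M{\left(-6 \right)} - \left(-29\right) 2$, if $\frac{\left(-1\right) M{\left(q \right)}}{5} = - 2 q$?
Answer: $-2$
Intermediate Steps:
$M{\left(q \right)} = 10 q$ ($M{\left(q \right)} = - 5 \left(- 2 q\right) = 10 q$)
$M{\left(-6 \right)} - \left(-29\right) 2 = 10 \left(-6\right) - \left(-29\right) 2 = -60 - -58 = -60 + 58 = -2$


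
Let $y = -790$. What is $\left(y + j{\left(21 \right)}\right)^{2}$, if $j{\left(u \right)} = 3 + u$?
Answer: $586756$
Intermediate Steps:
$\left(y + j{\left(21 \right)}\right)^{2} = \left(-790 + \left(3 + 21\right)\right)^{2} = \left(-790 + 24\right)^{2} = \left(-766\right)^{2} = 586756$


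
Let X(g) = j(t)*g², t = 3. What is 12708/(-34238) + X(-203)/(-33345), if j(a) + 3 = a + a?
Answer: -40846399/10014615 ≈ -4.0787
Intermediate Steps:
j(a) = -3 + 2*a (j(a) = -3 + (a + a) = -3 + 2*a)
X(g) = 3*g² (X(g) = (-3 + 2*3)*g² = (-3 + 6)*g² = 3*g²)
12708/(-34238) + X(-203)/(-33345) = 12708/(-34238) + (3*(-203)²)/(-33345) = 12708*(-1/34238) + (3*41209)*(-1/33345) = -6354/17119 + 123627*(-1/33345) = -6354/17119 - 41209/11115 = -40846399/10014615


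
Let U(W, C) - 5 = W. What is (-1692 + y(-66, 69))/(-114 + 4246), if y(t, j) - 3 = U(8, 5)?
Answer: -419/1033 ≈ -0.40561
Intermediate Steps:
U(W, C) = 5 + W
y(t, j) = 16 (y(t, j) = 3 + (5 + 8) = 3 + 13 = 16)
(-1692 + y(-66, 69))/(-114 + 4246) = (-1692 + 16)/(-114 + 4246) = -1676/4132 = -1676*1/4132 = -419/1033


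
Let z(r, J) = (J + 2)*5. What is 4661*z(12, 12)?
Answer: 326270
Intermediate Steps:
z(r, J) = 10 + 5*J (z(r, J) = (2 + J)*5 = 10 + 5*J)
4661*z(12, 12) = 4661*(10 + 5*12) = 4661*(10 + 60) = 4661*70 = 326270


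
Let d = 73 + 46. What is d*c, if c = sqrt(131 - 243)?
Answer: 476*I*sqrt(7) ≈ 1259.4*I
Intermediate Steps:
d = 119
c = 4*I*sqrt(7) (c = sqrt(-112) = 4*I*sqrt(7) ≈ 10.583*I)
d*c = 119*(4*I*sqrt(7)) = 476*I*sqrt(7)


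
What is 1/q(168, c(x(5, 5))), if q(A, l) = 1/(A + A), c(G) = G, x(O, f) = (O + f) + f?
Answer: 336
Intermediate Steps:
x(O, f) = O + 2*f
q(A, l) = 1/(2*A)
1/q(168, c(x(5, 5))) = 1/((½)/168) = 1/((½)*(1/168)) = 1/(1/336) = 336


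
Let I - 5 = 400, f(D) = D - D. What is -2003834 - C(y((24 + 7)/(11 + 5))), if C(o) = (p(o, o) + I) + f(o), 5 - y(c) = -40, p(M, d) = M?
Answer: -2004284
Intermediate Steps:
f(D) = 0
y(c) = 45 (y(c) = 5 - 1*(-40) = 5 + 40 = 45)
I = 405 (I = 5 + 400 = 405)
C(o) = 405 + o (C(o) = (o + 405) + 0 = (405 + o) + 0 = 405 + o)
-2003834 - C(y((24 + 7)/(11 + 5))) = -2003834 - (405 + 45) = -2003834 - 1*450 = -2003834 - 450 = -2004284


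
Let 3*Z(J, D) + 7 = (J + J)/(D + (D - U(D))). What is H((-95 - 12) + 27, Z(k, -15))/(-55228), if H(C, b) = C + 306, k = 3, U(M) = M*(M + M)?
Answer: -113/27614 ≈ -0.0040921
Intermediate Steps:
U(M) = 2*M² (U(M) = M*(2*M) = 2*M²)
Z(J, D) = -7/3 + 2*J/(3*(-2*D² + 2*D)) (Z(J, D) = -7/3 + ((J + J)/(D + (D - 2*D²)))/3 = -7/3 + ((2*J)/(D + (D - 2*D²)))/3 = -7/3 + ((2*J)/(-2*D² + 2*D))/3 = -7/3 + (2*J/(-2*D² + 2*D))/3 = -7/3 + 2*J/(3*(-2*D² + 2*D)))
H(C, b) = 306 + C
H((-95 - 12) + 27, Z(k, -15))/(-55228) = (306 + ((-95 - 12) + 27))/(-55228) = (306 + (-107 + 27))*(-1/55228) = (306 - 80)*(-1/55228) = 226*(-1/55228) = -113/27614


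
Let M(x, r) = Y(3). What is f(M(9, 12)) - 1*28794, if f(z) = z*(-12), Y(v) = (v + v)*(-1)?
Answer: -28722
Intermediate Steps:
Y(v) = -2*v (Y(v) = (2*v)*(-1) = -2*v)
M(x, r) = -6 (M(x, r) = -2*3 = -6)
f(z) = -12*z
f(M(9, 12)) - 1*28794 = -12*(-6) - 1*28794 = 72 - 28794 = -28722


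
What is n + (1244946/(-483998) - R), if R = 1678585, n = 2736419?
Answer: 255994147693/241999 ≈ 1.0578e+6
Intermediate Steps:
n + (1244946/(-483998) - R) = 2736419 + (1244946/(-483998) - 1*1678585) = 2736419 + (1244946*(-1/483998) - 1678585) = 2736419 + (-622473/241999 - 1678585) = 2736419 - 406216513888/241999 = 255994147693/241999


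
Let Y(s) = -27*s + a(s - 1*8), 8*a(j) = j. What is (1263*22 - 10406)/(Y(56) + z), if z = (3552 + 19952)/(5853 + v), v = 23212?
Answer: -22961350/1988563 ≈ -11.547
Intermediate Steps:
a(j) = j/8
Y(s) = -1 - 215*s/8 (Y(s) = -27*s + (s - 1*8)/8 = -27*s + (s - 8)/8 = -27*s + (-8 + s)/8 = -27*s + (-1 + s/8) = -1 - 215*s/8)
z = 23504/29065 (z = (3552 + 19952)/(5853 + 23212) = 23504/29065 ≈ 0.80867)
(1263*22 - 10406)/(Y(56) + z) = (1263*22 - 10406)/((-1 - 215/8*56) + 23504/29065) = (27786 - 10406)/((-1 - 1505) + 23504/29065) = 17380/(-1506 + 23504/29065) = 17380/(-43748386/29065) = 17380*(-29065/43748386) = -22961350/1988563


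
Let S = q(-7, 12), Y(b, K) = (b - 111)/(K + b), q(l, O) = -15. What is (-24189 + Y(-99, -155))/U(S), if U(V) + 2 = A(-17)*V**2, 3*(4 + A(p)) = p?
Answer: 3071898/276479 ≈ 11.111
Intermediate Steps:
Y(b, K) = (-111 + b)/(K + b)
S = -15
A(p) = -4 + p/3
U(V) = -2 - 29*V**2/3 (U(V) = -2 + (-4 + (1/3)*(-17))*V**2 = -2 + (-4 - 17/3)*V**2 = -2 - 29*V**2/3)
(-24189 + Y(-99, -155))/U(S) = (-24189 + (-111 - 99)/(-155 - 99))/(-2 - 29/3*(-15)**2) = (-24189 - 210/(-254))/(-2 - 29/3*225) = (-24189 - 1/254*(-210))/(-2 - 2175) = (-24189 + 105/127)/(-2177) = -3071898/127*(-1/2177) = 3071898/276479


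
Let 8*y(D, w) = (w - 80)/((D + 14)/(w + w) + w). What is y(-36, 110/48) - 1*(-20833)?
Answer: 50175189/2408 ≈ 20837.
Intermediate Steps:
y(D, w) = (-80 + w)/(8*(w + (14 + D)/(2*w))) (y(D, w) = ((w - 80)/((D + 14)/(w + w) + w))/8 = ((-80 + w)/((14 + D)/((2*w)) + w))/8 = ((-80 + w)/((14 + D)*(1/(2*w)) + w))/8 = ((-80 + w)/((14 + D)/(2*w) + w))/8 = ((-80 + w)/(w + (14 + D)/(2*w)))/8 = (-80 + w)/(8*(w + (14 + D)/(2*w))))
y(-36, 110/48) - 1*(-20833) = (110/48)*(-80 + 110/48)/(4*(14 - 36 + 2*(110/48)²)) - 1*(-20833) = (110*(1/48))*(-80 + 110*(1/48))/(4*(14 - 36 + 2*(110*(1/48))²)) + 20833 = (¼)*(55/24)*(-80 + 55/24)/(14 - 36 + 2*(55/24)²) + 20833 = (¼)*(55/24)*(-1865/24)/(14 - 36 + 2*(3025/576)) + 20833 = (¼)*(55/24)*(-1865/24)/(14 - 36 + 3025/288) + 20833 = (¼)*(55/24)*(-1865/24)/(-3311/288) + 20833 = (¼)*(55/24)*(-288/3311)*(-1865/24) + 20833 = 9325/2408 + 20833 = 50175189/2408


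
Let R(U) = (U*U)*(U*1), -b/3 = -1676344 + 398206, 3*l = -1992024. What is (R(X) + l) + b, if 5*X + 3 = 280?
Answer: 417554683/125 ≈ 3.3404e+6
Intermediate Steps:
l = -664008 (l = (⅓)*(-1992024) = -664008)
b = 3834414 (b = -3*(-1676344 + 398206) = -3*(-1278138) = 3834414)
X = 277/5 (X = -⅗ + (⅕)*280 = -⅗ + 56 = 277/5 ≈ 55.400)
R(U) = U³ (R(U) = U²*U = U³)
(R(X) + l) + b = ((277/5)³ - 664008) + 3834414 = (21253933/125 - 664008) + 3834414 = -61747067/125 + 3834414 = 417554683/125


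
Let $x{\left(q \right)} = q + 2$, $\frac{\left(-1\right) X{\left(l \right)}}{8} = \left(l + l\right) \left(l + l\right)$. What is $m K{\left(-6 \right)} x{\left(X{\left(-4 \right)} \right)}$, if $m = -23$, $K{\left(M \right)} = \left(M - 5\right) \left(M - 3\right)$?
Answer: $1161270$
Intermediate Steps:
$X{\left(l \right)} = - 32 l^{2}$ ($X{\left(l \right)} = - 8 \left(l + l\right) \left(l + l\right) = - 8 \cdot 2 l 2 l = - 8 \cdot 4 l^{2} = - 32 l^{2}$)
$K{\left(M \right)} = \left(-5 + M\right) \left(-3 + M\right)$
$x{\left(q \right)} = 2 + q$
$m K{\left(-6 \right)} x{\left(X{\left(-4 \right)} \right)} = - 23 \left(15 + \left(-6\right)^{2} - -48\right) \left(2 - 32 \left(-4\right)^{2}\right) = - 23 \left(15 + 36 + 48\right) \left(2 - 512\right) = \left(-23\right) 99 \left(2 - 512\right) = \left(-2277\right) \left(-510\right) = 1161270$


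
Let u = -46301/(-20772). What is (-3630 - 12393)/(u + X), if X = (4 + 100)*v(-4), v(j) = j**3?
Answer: 332829756/138212131 ≈ 2.4081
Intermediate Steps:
u = 46301/20772 (u = -46301*(-1/20772) = 46301/20772 ≈ 2.2290)
X = -6656 (X = (4 + 100)*(-4)**3 = 104*(-64) = -6656)
(-3630 - 12393)/(u + X) = (-3630 - 12393)/(46301/20772 - 6656) = -16023/(-138212131/20772) = -16023*(-20772/138212131) = 332829756/138212131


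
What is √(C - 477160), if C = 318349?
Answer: I*√158811 ≈ 398.51*I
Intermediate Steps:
√(C - 477160) = √(318349 - 477160) = √(-158811) = I*√158811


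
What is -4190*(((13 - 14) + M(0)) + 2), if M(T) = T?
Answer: -4190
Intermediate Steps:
-4190*(((13 - 14) + M(0)) + 2) = -4190*(((13 - 14) + 0) + 2) = -4190*((-1 + 0) + 2) = -4190*(-1 + 2) = -4190*1 = -4190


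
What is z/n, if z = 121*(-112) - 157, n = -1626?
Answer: 13709/1626 ≈ 8.4311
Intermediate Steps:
z = -13709 (z = -13552 - 157 = -13709)
z/n = -13709/(-1626) = -13709*(-1/1626) = 13709/1626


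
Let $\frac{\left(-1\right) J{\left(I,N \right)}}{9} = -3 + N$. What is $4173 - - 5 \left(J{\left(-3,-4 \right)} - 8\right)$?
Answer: $4448$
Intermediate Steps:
$J{\left(I,N \right)} = 27 - 9 N$ ($J{\left(I,N \right)} = - 9 \left(-3 + N\right) = 27 - 9 N$)
$4173 - - 5 \left(J{\left(-3,-4 \right)} - 8\right) = 4173 - - 5 \left(\left(27 - -36\right) - 8\right) = 4173 - - 5 \left(\left(27 + 36\right) - 8\right) = 4173 - - 5 \left(63 - 8\right) = 4173 - \left(-5\right) 55 = 4173 - -275 = 4173 + 275 = 4448$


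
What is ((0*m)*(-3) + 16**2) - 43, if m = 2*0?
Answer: 213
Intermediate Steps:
m = 0
((0*m)*(-3) + 16**2) - 43 = ((0*0)*(-3) + 16**2) - 43 = (0*(-3) + 256) - 43 = (0 + 256) - 43 = 256 - 43 = 213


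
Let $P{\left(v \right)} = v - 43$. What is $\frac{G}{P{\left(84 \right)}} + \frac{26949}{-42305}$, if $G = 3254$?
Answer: $\frac{136555561}{1734505} \approx 78.729$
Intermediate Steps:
$P{\left(v \right)} = -43 + v$
$\frac{G}{P{\left(84 \right)}} + \frac{26949}{-42305} = \frac{3254}{-43 + 84} + \frac{26949}{-42305} = \frac{3254}{41} + 26949 \left(- \frac{1}{42305}\right) = 3254 \cdot \frac{1}{41} - \frac{26949}{42305} = \frac{3254}{41} - \frac{26949}{42305} = \frac{136555561}{1734505}$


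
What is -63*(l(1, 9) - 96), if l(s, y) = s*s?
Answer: 5985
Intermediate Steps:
l(s, y) = s²
-63*(l(1, 9) - 96) = -63*(1² - 96) = -63*(1 - 96) = -63*(-95) = 5985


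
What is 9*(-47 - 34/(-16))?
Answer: -3231/8 ≈ -403.88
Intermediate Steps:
9*(-47 - 34/(-16)) = 9*(-47 - 34*(-1/16)) = 9*(-47 + 17/8) = 9*(-359/8) = -3231/8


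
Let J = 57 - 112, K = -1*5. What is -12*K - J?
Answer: 115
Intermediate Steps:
K = -5
J = -55
-12*K - J = -12*(-5) - 1*(-55) = 60 + 55 = 115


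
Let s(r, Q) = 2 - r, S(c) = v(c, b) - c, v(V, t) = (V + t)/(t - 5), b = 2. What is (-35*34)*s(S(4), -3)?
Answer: -9520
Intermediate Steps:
v(V, t) = (V + t)/(-5 + t)
S(c) = -⅔ - 4*c/3 (S(c) = (c + 2)/(-5 + 2) - c = (2 + c)/(-3) - c = -(2 + c)/3 - c = (-⅔ - c/3) - c = -⅔ - 4*c/3)
(-35*34)*s(S(4), -3) = (-35*34)*(2 - (-⅔ - 4/3*4)) = -1190*(2 - (-⅔ - 16/3)) = -1190*(2 - 1*(-6)) = -1190*(2 + 6) = -1190*8 = -9520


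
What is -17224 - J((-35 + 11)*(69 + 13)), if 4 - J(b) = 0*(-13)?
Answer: -17228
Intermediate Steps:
J(b) = 4 (J(b) = 4 - 0*(-13) = 4 - 1*0 = 4 + 0 = 4)
-17224 - J((-35 + 11)*(69 + 13)) = -17224 - 1*4 = -17224 - 4 = -17228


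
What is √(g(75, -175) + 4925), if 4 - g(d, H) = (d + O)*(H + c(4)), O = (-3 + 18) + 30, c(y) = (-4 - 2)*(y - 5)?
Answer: 3*√2801 ≈ 158.77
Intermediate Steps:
c(y) = 30 - 6*y (c(y) = -6*(-5 + y) = 30 - 6*y)
O = 45 (O = 15 + 30 = 45)
g(d, H) = 4 - (6 + H)*(45 + d) (g(d, H) = 4 - (d + 45)*(H + (30 - 6*4)) = 4 - (45 + d)*(H + (30 - 24)) = 4 - (45 + d)*(H + 6) = 4 - (45 + d)*(6 + H) = 4 - (6 + H)*(45 + d))
√(g(75, -175) + 4925) = √((-266 - 45*(-175) - 6*75 - 1*(-175)*75) + 4925) = √((-266 + 7875 - 450 + 13125) + 4925) = √(20284 + 4925) = √25209 = 3*√2801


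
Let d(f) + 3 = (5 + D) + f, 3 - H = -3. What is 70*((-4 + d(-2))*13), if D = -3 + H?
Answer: -910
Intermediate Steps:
H = 6 (H = 3 - 1*(-3) = 3 + 3 = 6)
D = 3 (D = -3 + 6 = 3)
d(f) = 5 + f (d(f) = -3 + ((5 + 3) + f) = -3 + (8 + f) = 5 + f)
70*((-4 + d(-2))*13) = 70*((-4 + (5 - 2))*13) = 70*((-4 + 3)*13) = 70*(-1*13) = 70*(-13) = -910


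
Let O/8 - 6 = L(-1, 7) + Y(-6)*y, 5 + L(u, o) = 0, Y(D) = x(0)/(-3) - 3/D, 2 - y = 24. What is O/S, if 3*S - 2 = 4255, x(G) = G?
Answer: -80/1419 ≈ -0.056378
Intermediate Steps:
y = -22 (y = 2 - 1*24 = 2 - 24 = -22)
Y(D) = -3/D (Y(D) = 0/(-3) - 3/D = 0*(-⅓) - 3/D = 0 - 3/D = -3/D)
L(u, o) = -5 (L(u, o) = -5 + 0 = -5)
S = 1419 (S = ⅔ + (⅓)*4255 = ⅔ + 4255/3 = 1419)
O = -80 (O = 48 + 8*(-5 - 3/(-6)*(-22)) = 48 + 8*(-5 - 3*(-⅙)*(-22)) = 48 + 8*(-5 + (½)*(-22)) = 48 + 8*(-5 - 11) = 48 + 8*(-16) = 48 - 128 = -80)
O/S = -80/1419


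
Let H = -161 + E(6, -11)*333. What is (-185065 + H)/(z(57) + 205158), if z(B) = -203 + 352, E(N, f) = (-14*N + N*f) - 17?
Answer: -240837/205307 ≈ -1.1731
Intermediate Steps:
E(N, f) = -17 - 14*N + N*f
z(B) = 149
H = -55772 (H = -161 + (-17 - 14*6 + 6*(-11))*333 = -161 + (-17 - 84 - 66)*333 = -161 - 167*333 = -161 - 55611 = -55772)
(-185065 + H)/(z(57) + 205158) = (-185065 - 55772)/(149 + 205158) = -240837/205307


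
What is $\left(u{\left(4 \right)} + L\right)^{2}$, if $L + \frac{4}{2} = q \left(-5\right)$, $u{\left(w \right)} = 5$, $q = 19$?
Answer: $8464$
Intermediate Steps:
$L = -97$ ($L = -2 + 19 \left(-5\right) = -2 - 95 = -97$)
$\left(u{\left(4 \right)} + L\right)^{2} = \left(5 - 97\right)^{2} = \left(-92\right)^{2} = 8464$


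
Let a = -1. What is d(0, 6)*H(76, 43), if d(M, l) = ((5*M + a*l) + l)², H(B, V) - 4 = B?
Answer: 0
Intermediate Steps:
H(B, V) = 4 + B
d(M, l) = 25*M² (d(M, l) = ((5*M - l) + l)² = ((-l + 5*M) + l)² = (5*M)² = 25*M²)
d(0, 6)*H(76, 43) = (25*0²)*(4 + 76) = (25*0)*80 = 0*80 = 0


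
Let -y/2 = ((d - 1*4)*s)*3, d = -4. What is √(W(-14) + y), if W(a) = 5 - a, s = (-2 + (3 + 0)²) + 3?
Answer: √499 ≈ 22.338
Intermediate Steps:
s = 10 (s = (-2 + 3²) + 3 = (-2 + 9) + 3 = 7 + 3 = 10)
y = 480 (y = -2*(-4 - 1*4)*10*3 = -2*(-4 - 4)*10*3 = -2*(-8*10)*3 = -(-160)*3 = -2*(-240) = 480)
√(W(-14) + y) = √((5 - 1*(-14)) + 480) = √((5 + 14) + 480) = √(19 + 480) = √499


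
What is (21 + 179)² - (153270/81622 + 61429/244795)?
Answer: 399591882956256/9990328745 ≈ 39998.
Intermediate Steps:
(21 + 179)² - (153270/81622 + 61429/244795) = 200² - (153270*(1/81622) + 61429*(1/244795)) = 40000 - (76635/40811 + 61429/244795) = 40000 - 1*21266843744/9990328745 = 40000 - 21266843744/9990328745 = 399591882956256/9990328745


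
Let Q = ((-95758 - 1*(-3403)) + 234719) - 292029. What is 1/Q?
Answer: -1/149665 ≈ -6.6816e-6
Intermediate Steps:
Q = -149665 (Q = ((-95758 + 3403) + 234719) - 292029 = (-92355 + 234719) - 292029 = 142364 - 292029 = -149665)
1/Q = 1/(-149665) = -1/149665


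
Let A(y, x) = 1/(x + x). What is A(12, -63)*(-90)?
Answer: 5/7 ≈ 0.71429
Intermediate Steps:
A(y, x) = 1/(2*x)
A(12, -63)*(-90) = ((1/2)/(-63))*(-90) = ((1/2)*(-1/63))*(-90) = -1/126*(-90) = 5/7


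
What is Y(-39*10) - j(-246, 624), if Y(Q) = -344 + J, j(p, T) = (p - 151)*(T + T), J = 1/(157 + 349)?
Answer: 250526673/506 ≈ 4.9511e+5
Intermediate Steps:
J = 1/506 ≈ 0.0019763
j(p, T) = 2*T*(-151 + p) (j(p, T) = (-151 + p)*(2*T) = 2*T*(-151 + p))
Y(Q) = -174063/506 (Y(Q) = -344 + 1/506 = -174063/506)
Y(-39*10) - j(-246, 624) = -174063/506 - 2*624*(-151 - 246) = -174063/506 - 2*624*(-397) = -174063/506 - 1*(-495456) = -174063/506 + 495456 = 250526673/506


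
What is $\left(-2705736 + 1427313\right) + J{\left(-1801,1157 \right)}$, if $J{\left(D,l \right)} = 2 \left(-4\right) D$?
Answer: $-1264015$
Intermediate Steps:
$J{\left(D,l \right)} = - 8 D$
$\left(-2705736 + 1427313\right) + J{\left(-1801,1157 \right)} = \left(-2705736 + 1427313\right) - -14408 = -1278423 + 14408 = -1264015$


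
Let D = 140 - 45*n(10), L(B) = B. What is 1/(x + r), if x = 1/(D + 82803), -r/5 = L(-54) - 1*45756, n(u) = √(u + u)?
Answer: 1575749646641393/360925456582209160801 - 90*√5/360925456582209160801 ≈ 4.3659e-6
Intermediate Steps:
n(u) = √2*√u (n(u) = √(2*u) = √2*√u)
D = 140 - 90*√5 (D = 140 - 45*√2*√10 = 140 - 90*√5 ≈ -61.246)
r = 229050 (r = -5*(-54 - 1*45756) = -5*(-54 - 45756) = -5*(-45810) = 229050)
x = 1/(82943 - 90*√5) (x = 1/((140 - 90*√5) + 82803) = 1/(82943 - 90*√5) ≈ 1.2086e-5)
1/(x + r) = 1/((82943/6879500749 + 90*√5/6879500749) + 229050) = 1/(1575749646641393/6879500749 + 90*√5/6879500749)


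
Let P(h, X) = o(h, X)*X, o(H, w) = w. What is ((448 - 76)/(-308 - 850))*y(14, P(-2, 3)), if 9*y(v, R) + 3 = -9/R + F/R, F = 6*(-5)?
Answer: 1364/5211 ≈ 0.26175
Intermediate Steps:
F = -30
P(h, X) = X**2 (P(h, X) = X*X = X**2)
y(v, R) = -1/3 - 13/(3*R) (y(v, R) = -1/3 + (-9/R - 30/R)/9 = -1/3 + (-39/R)/9 = -1/3 - 13/(3*R))
((448 - 76)/(-308 - 850))*y(14, P(-2, 3)) = ((448 - 76)/(-308 - 850))*((-13 - 1*3**2)/(3*(3**2))) = (372/(-1158))*((1/3)*(-13 - 1*9)/9) = (372*(-1/1158))*((1/3)*(1/9)*(-13 - 9)) = -62*(-22)/(579*9) = -62/193*(-22/27) = 1364/5211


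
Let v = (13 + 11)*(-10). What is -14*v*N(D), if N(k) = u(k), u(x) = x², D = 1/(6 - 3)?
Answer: 1120/3 ≈ 373.33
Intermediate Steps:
D = ⅓ (D = 1/3 = ⅓ ≈ 0.33333)
v = -240 (v = 24*(-10) = -240)
N(k) = k²
-14*v*N(D) = -(-3360)*(⅓)² = -(-3360)/9 = -14*(-80/3) = 1120/3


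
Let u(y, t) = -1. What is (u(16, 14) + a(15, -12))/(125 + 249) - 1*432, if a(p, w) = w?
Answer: -161581/374 ≈ -432.03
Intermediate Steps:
(u(16, 14) + a(15, -12))/(125 + 249) - 1*432 = (-1 - 12)/(125 + 249) - 1*432 = -13/374 - 432 = -161581/374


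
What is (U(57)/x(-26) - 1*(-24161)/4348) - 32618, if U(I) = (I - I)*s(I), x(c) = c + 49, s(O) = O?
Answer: -141798903/4348 ≈ -32612.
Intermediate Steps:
x(c) = 49 + c
U(I) = 0 (U(I) = (I - I)*I = 0*I = 0)
(U(57)/x(-26) - 1*(-24161)/4348) - 32618 = (0/(49 - 26) - 1*(-24161)/4348) - 32618 = (0/23 + 24161*(1/4348)) - 32618 = (0*(1/23) + 24161/4348) - 32618 = (0 + 24161/4348) - 32618 = 24161/4348 - 32618 = -141798903/4348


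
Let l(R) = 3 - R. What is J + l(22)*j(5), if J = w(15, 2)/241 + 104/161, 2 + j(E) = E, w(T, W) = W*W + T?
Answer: -2183534/38801 ≈ -56.275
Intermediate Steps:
w(T, W) = T + W**2 (w(T, W) = W**2 + T = T + W**2)
j(E) = -2 + E
J = 28123/38801 (J = (15 + 2**2)/241 + 104/161 = (15 + 4)*(1/241) + 104*(1/161) = 19*(1/241) + 104/161 = 19/241 + 104/161 = 28123/38801 ≈ 0.72480)
J + l(22)*j(5) = 28123/38801 + (3 - 1*22)*(-2 + 5) = 28123/38801 + (3 - 22)*3 = 28123/38801 - 19*3 = 28123/38801 - 57 = -2183534/38801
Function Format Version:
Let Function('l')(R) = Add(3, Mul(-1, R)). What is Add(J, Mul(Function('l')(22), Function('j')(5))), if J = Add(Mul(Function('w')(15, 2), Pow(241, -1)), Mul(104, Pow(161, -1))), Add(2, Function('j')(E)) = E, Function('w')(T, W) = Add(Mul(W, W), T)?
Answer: Rational(-2183534, 38801) ≈ -56.275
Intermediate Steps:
Function('w')(T, W) = Add(T, Pow(W, 2)) (Function('w')(T, W) = Add(Pow(W, 2), T) = Add(T, Pow(W, 2)))
Function('j')(E) = Add(-2, E)
J = Rational(28123, 38801) (J = Add(Mul(Add(15, Pow(2, 2)), Pow(241, -1)), Mul(104, Pow(161, -1))) = Add(Mul(Add(15, 4), Rational(1, 241)), Mul(104, Rational(1, 161))) = Add(Mul(19, Rational(1, 241)), Rational(104, 161)) = Add(Rational(19, 241), Rational(104, 161)) = Rational(28123, 38801) ≈ 0.72480)
Add(J, Mul(Function('l')(22), Function('j')(5))) = Add(Rational(28123, 38801), Mul(Add(3, Mul(-1, 22)), Add(-2, 5))) = Add(Rational(28123, 38801), Mul(Add(3, -22), 3)) = Add(Rational(28123, 38801), Mul(-19, 3)) = Add(Rational(28123, 38801), -57) = Rational(-2183534, 38801)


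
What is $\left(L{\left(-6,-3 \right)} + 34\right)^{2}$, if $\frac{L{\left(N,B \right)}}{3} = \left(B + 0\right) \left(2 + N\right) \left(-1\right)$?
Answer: $4$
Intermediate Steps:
$L{\left(N,B \right)} = - 3 B \left(2 + N\right)$ ($L{\left(N,B \right)} = 3 \left(B + 0\right) \left(2 + N\right) \left(-1\right) = 3 B \left(2 + N\right) \left(-1\right) = 3 \left(- B \left(2 + N\right)\right) = - 3 B \left(2 + N\right)$)
$\left(L{\left(-6,-3 \right)} + 34\right)^{2} = \left(\left(-3\right) \left(-3\right) \left(2 - 6\right) + 34\right)^{2} = \left(\left(-3\right) \left(-3\right) \left(-4\right) + 34\right)^{2} = \left(-36 + 34\right)^{2} = \left(-2\right)^{2} = 4$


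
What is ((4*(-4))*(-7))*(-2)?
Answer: -224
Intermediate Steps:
((4*(-4))*(-7))*(-2) = -16*(-7)*(-2) = 112*(-2) = -224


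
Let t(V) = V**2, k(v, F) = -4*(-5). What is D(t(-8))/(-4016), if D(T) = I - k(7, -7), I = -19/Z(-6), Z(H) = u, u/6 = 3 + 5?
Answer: 979/192768 ≈ 0.0050786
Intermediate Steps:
u = 48 (u = 6*(3 + 5) = 6*8 = 48)
k(v, F) = 20
Z(H) = 48
I = -19/48 ≈ -0.39583
D(T) = -979/48 (D(T) = -19/48 - 1*20 = -19/48 - 20 = -979/48)
D(t(-8))/(-4016) = -979/48/(-4016) = -979/48*(-1/4016) = 979/192768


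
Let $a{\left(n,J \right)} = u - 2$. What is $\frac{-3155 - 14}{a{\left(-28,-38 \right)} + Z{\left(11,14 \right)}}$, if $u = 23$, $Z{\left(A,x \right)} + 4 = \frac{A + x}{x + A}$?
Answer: $- \frac{3169}{18} \approx -176.06$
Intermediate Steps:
$Z{\left(A,x \right)} = -3$ ($Z{\left(A,x \right)} = -4 + \frac{A + x}{x + A} = -4 + \frac{A + x}{A + x} = -4 + 1 = -3$)
$a{\left(n,J \right)} = 21$ ($a{\left(n,J \right)} = 23 - 2 = 21$)
$\frac{-3155 - 14}{a{\left(-28,-38 \right)} + Z{\left(11,14 \right)}} = \frac{-3155 - 14}{21 - 3} = - \frac{3169}{18}$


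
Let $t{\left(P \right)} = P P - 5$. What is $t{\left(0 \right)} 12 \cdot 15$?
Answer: $-900$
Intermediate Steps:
$t{\left(P \right)} = -5 + P^{2}$ ($t{\left(P \right)} = P^{2} - 5 = -5 + P^{2}$)
$t{\left(0 \right)} 12 \cdot 15 = \left(-5 + 0^{2}\right) 12 \cdot 15 = \left(-5 + 0\right) 12 \cdot 15 = \left(-5\right) 12 \cdot 15 = \left(-60\right) 15 = -900$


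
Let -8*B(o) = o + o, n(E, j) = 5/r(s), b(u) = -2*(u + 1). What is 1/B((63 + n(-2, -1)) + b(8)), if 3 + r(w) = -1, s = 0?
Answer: -16/175 ≈ -0.091429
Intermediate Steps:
r(w) = -4 (r(w) = -3 - 1 = -4)
b(u) = -2 - 2*u (b(u) = -2*(1 + u) = -2 - 2*u)
n(E, j) = -5/4 (n(E, j) = 5/(-4) = 5*(-1/4) = -5/4)
B(o) = -o/4 (B(o) = -(o + o)/8 = -o/4)
1/B((63 + n(-2, -1)) + b(8)) = 1/(-((63 - 5/4) + (-2 - 2*8))/4) = 1/(-(247/4 + (-2 - 16))/4) = 1/(-(247/4 - 18)/4) = 1/(-1/4*175/4) = 1/(-175/16) = -16/175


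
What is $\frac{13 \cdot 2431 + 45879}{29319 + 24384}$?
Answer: $\frac{77482}{53703} \approx 1.4428$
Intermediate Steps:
$\frac{13 \cdot 2431 + 45879}{29319 + 24384} = \frac{31603 + 45879}{53703} = 77482 \cdot \frac{1}{53703} = \frac{77482}{53703}$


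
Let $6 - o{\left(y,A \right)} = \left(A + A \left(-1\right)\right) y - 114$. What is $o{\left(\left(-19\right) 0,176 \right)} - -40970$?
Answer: $41090$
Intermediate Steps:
$o{\left(y,A \right)} = 120$ ($o{\left(y,A \right)} = 6 - \left(\left(A + A \left(-1\right)\right) y - 114\right) = 6 - \left(\left(A - A\right) y - 114\right) = 6 - \left(0 y - 114\right) = 6 - \left(0 - 114\right) = 6 - -114 = 6 + 114 = 120$)
$o{\left(\left(-19\right) 0,176 \right)} - -40970 = 120 - -40970 = 120 + 40970 = 41090$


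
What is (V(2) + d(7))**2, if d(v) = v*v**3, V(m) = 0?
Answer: 5764801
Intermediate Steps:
d(v) = v**4
(V(2) + d(7))**2 = (0 + 7**4)**2 = (0 + 2401)**2 = 2401**2 = 5764801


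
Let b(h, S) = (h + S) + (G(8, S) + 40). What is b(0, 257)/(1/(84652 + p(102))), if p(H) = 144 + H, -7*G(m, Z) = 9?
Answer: 175738860/7 ≈ 2.5106e+7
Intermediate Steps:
G(m, Z) = -9/7 (G(m, Z) = -⅐*9 = -9/7)
b(h, S) = 271/7 + S + h (b(h, S) = (h + S) + (-9/7 + 40) = (S + h) + 271/7 = 271/7 + S + h)
b(0, 257)/(1/(84652 + p(102))) = (271/7 + 257 + 0)/(1/(84652 + (144 + 102))) = 2070/(7*(1/(84652 + 246))) = 2070/(7*(1/84898)) = (2070/7)*84898 = 175738860/7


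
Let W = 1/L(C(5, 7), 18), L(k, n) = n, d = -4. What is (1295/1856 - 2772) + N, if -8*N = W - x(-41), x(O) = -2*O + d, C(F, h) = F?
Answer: -46129085/16704 ≈ -2761.6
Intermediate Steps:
x(O) = -4 - 2*O (x(O) = -2*O - 4 = -4 - 2*O)
W = 1/18 ≈ 0.055556
N = 1403/144 (N = -(1/18 - (-4 - 2*(-41)))/8 = -(1/18 - (-4 + 82))/8 = -(1/18 - 1*78)/8 = -(1/18 - 78)/8 = -1/8*(-1403/18) = 1403/144 ≈ 9.7431)
(1295/1856 - 2772) + N = (1295/1856 - 2772) + 1403/144 = -5143537/1856 + 1403/144 = -46129085/16704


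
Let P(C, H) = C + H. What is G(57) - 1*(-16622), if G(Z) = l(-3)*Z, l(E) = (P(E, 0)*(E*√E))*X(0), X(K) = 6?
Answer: 16622 + 3078*I*√3 ≈ 16622.0 + 5331.3*I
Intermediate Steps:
l(E) = 6*E^(5/2) (l(E) = ((E + 0)*(E*√E))*6 = (E*E^(3/2))*6 = E^(5/2)*6 = 6*E^(5/2))
G(Z) = 54*I*Z*√3 (G(Z) = (6*(-3)^(5/2))*Z = (6*(9*I*√3))*Z = (54*I*√3)*Z = 54*I*Z*√3)
G(57) - 1*(-16622) = 54*I*57*√3 - 1*(-16622) = 3078*I*√3 + 16622 = 16622 + 3078*I*√3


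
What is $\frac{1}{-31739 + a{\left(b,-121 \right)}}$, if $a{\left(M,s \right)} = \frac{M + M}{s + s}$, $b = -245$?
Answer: $- \frac{121}{3840174} \approx -3.1509 \cdot 10^{-5}$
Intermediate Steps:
$a{\left(M,s \right)} = \frac{M}{s}$ ($a{\left(M,s \right)} = \frac{2 M}{2 s} = 2 M \frac{1}{2 s} = \frac{M}{s}$)
$\frac{1}{-31739 + a{\left(b,-121 \right)}} = \frac{1}{-31739 - \frac{245}{-121}} = \frac{1}{-31739 - - \frac{245}{121}} = \frac{1}{-31739 + \frac{245}{121}} = \frac{1}{- \frac{3840174}{121}} = - \frac{121}{3840174}$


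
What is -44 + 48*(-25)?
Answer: -1244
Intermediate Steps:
-44 + 48*(-25) = -44 - 1200 = -1244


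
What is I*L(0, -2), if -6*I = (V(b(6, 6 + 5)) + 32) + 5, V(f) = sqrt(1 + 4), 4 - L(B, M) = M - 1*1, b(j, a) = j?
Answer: -259/6 - 7*sqrt(5)/6 ≈ -45.775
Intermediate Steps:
L(B, M) = 5 - M (L(B, M) = 4 - (M - 1*1) = 4 - (M - 1) = 4 - (-1 + M) = 4 + (1 - M) = 5 - M)
V(f) = sqrt(5)
I = -37/6 - sqrt(5)/6 (I = -((sqrt(5) + 32) + 5)/6 = -((32 + sqrt(5)) + 5)/6 = -(37 + sqrt(5))/6 = -37/6 - sqrt(5)/6 ≈ -6.5393)
I*L(0, -2) = (-37/6 - sqrt(5)/6)*(5 - 1*(-2)) = (-37/6 - sqrt(5)/6)*(5 + 2) = (-37/6 - sqrt(5)/6)*7 = -259/6 - 7*sqrt(5)/6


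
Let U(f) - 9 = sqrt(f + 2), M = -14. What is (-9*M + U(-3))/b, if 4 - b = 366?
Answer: -135/362 - I/362 ≈ -0.37293 - 0.0027624*I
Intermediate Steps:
b = -362 (b = 4 - 1*366 = 4 - 366 = -362)
U(f) = 9 + sqrt(2 + f) (U(f) = 9 + sqrt(f + 2) = 9 + sqrt(2 + f))
(-9*M + U(-3))/b = (-9*(-14) + (9 + sqrt(2 - 3)))/(-362) = (126 + (9 + sqrt(-1)))*(-1/362) = (126 + (9 + I))*(-1/362) = (135 + I)*(-1/362) = -135/362 - I/362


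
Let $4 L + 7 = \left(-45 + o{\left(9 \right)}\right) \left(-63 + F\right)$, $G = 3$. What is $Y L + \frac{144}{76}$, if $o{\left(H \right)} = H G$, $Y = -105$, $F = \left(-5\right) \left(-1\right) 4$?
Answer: $- \frac{1530021}{76} \approx -20132.0$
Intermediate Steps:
$F = 20$ ($F = 5 \cdot 4 = 20$)
$o{\left(H \right)} = 3 H$ ($o{\left(H \right)} = H 3 = 3 H$)
$L = \frac{767}{4}$ ($L = - \frac{7}{4} + \frac{\left(-45 + 3 \cdot 9\right) \left(-63 + 20\right)}{4} = - \frac{7}{4} + \frac{\left(-45 + 27\right) \left(-43\right)}{4} = - \frac{7}{4} + \frac{\left(-18\right) \left(-43\right)}{4} = - \frac{7}{4} + \frac{1}{4} \cdot 774 = - \frac{7}{4} + \frac{387}{2} = \frac{767}{4} \approx 191.75$)
$Y L + \frac{144}{76} = \left(-105\right) \frac{767}{4} + \frac{144}{76} = - \frac{80535}{4} + 144 \cdot \frac{1}{76} = - \frac{80535}{4} + \frac{36}{19} = - \frac{1530021}{76}$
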